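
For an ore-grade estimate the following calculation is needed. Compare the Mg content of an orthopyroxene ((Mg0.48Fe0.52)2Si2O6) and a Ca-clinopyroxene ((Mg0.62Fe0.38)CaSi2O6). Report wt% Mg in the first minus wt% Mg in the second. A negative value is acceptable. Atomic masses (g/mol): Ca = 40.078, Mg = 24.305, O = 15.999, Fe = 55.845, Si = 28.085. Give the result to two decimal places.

Mg in (Mg0.48Fe0.52)2Si2O6: molar mass 233.576 g/mol; 0.96×24.305 = 23.333 g → 9.99 wt%.
Mg in (Mg0.62Fe0.38)CaSi2O6: molar mass 228.532 g/mol; 0.62×24.305 = 15.069 g → 6.59 wt%.
Difference = 9.99 − 6.59 = 3.40 percentage points.

3.40 percentage points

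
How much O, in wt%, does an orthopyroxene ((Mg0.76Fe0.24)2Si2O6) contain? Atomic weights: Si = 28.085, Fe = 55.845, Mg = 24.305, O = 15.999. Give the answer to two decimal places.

44.46 wt%

M((Mg0.76Fe0.24)2Si2O6) = 215.913 g/mol.
O contributes 6 × 15.999 = 95.994 g per mole.
95.994/215.913 = 0.4446 → 44.46%.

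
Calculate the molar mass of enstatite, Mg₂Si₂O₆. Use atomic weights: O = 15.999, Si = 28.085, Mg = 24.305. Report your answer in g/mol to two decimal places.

Mg: 2 × 24.305 = 48.6100
Si: 2 × 28.085 = 56.1700
O: 6 × 15.999 = 95.9940
Summing the contributions gives the formula mass.

200.77 g/mol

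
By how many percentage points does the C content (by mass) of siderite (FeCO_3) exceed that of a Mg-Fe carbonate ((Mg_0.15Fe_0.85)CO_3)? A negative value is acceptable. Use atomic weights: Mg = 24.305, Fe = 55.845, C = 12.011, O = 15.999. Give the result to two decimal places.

-0.44 percentage points

M(FeCO_3) = 115.853 g/mol, so wt% C = 12.011/115.853 × 100 = 10.37%.
M((Mg_0.15Fe_0.85)CO_3) = 111.122 g/mol, so wt% C = 12.011/111.122 × 100 = 10.81%.
10.37 − 10.81 = -0.44 pp.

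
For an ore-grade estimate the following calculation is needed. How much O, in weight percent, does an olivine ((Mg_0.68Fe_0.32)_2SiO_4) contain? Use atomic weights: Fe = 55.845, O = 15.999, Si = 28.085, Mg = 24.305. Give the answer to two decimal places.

39.78 weight percent

Molar mass of (Mg_0.68Fe_0.32)_2SiO_4: 1.36·24.305 + 0.64·55.845 + 1·28.085 + 4·15.999 = 160.877 g/mol.
Mass of O per formula unit: 4 × 15.999 = 63.996 g.
Weight fraction O = 63.996 / 160.877 = 0.3978.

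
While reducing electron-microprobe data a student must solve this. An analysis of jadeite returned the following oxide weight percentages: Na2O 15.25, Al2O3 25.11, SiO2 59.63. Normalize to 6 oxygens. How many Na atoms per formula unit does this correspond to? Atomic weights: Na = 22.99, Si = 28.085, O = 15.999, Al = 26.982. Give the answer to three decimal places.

0.994 Na apfu

Na2O: 15.25/61.979 = 0.24605 mol → 0.49210 mol Na, 0.24605 mol O.
Al2O3: 25.11/101.961 = 0.24627 mol → 0.49254 mol Al, 0.73881 mol O.
SiO2: 59.63/60.083 = 0.99246 mol → 0.99246 mol Si, 1.98492 mol O.
Total oxygen = 2.96978 mol. Normalization factor = 6/2.96978 = 2.02035.
Na per 6 O = 0.49210 × 2.02035 = 0.994.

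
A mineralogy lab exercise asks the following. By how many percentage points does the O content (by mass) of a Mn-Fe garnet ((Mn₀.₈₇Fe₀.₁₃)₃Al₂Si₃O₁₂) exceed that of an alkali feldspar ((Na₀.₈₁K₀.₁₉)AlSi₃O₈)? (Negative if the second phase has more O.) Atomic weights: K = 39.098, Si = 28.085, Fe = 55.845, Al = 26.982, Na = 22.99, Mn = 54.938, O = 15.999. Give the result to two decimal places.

O in (Mn₀.₈₇Fe₀.₁₃)₃Al₂Si₃O₁₂: molar mass 495.375 g/mol; 12×15.999 = 191.988 g → 38.76 wt%.
O in (Na₀.₈₁K₀.₁₉)AlSi₃O₈: molar mass 265.280 g/mol; 8×15.999 = 127.992 g → 48.25 wt%.
Difference = 38.76 − 48.25 = -9.49 percentage points.

-9.49 percentage points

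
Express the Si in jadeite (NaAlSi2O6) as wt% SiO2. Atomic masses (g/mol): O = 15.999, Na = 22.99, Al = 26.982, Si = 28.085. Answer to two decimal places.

Formula mass = 202.136 g/mol.
2 Si → 2.0000 mol SiO2 per formula unit; M(SiO2) = 60.083, so SiO2 mass = 120.166 g.
120.166/202.136 × 100 = 59.45 wt%.

59.45 wt%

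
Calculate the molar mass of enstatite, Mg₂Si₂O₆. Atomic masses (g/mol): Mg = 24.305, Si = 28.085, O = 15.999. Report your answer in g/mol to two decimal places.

Mg: 2 × 24.305 = 48.6100
Si: 2 × 28.085 = 56.1700
O: 6 × 15.999 = 95.9940
Summing the contributions gives the formula mass.

200.77 g/mol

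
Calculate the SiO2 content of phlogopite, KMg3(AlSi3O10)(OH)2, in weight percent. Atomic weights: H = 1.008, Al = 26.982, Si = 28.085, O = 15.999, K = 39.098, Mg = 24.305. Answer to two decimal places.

M(KMg3(AlSi3O10)(OH)2) = 417.254 g/mol; M(SiO2) = 60.083 g/mol.
Moles SiO2 per formula unit = 3 Si ÷ 1 = 3.0000.
SiO2 fraction = (3.0000 × 60.083) / 417.254 = 180.249/417.254 = 0.4320.

43.20 wt%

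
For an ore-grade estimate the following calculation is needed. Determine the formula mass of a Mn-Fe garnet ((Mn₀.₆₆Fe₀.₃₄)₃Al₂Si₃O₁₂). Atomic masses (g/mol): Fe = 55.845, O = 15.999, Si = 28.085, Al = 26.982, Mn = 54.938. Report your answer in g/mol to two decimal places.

495.95 g/mol

Mn: 1.98 × 54.938 = 108.7772
Fe: 1.02 × 55.845 = 56.9619
Al: 2 × 26.982 = 53.9640
Si: 3 × 28.085 = 84.2550
O: 12 × 15.999 = 191.9880
Summing the contributions gives the formula mass.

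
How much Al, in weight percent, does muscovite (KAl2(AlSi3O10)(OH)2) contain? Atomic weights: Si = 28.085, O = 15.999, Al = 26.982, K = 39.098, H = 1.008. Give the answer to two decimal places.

Formula mass = 1*39.098 + 3*26.982 + 3*28.085 + 12*15.999 + 2*1.008 = 398.303 g/mol, of which 80.946 g is Al.
So Al makes up 80.946/398.303 = 0.2032 of the mass, i.e. 20.32%.

20.32 weight percent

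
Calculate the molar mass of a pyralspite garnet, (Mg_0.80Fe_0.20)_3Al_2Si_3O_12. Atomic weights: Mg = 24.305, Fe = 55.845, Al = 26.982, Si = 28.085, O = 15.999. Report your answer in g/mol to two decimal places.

The formula mass is the sum 2.40·24.305 + 0.60·55.845 + 2·26.982 + 3·28.085 + 12·15.999.

422.05 g/mol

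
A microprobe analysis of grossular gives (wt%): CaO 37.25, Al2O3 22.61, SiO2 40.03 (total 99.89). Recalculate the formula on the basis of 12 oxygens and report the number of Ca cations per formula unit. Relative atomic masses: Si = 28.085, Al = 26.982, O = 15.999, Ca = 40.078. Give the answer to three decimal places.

2.994 Ca apfu

CaO (M=56.077): mol = 0.66427; Ca = 0.66427, O = 0.66427.
Al2O3 (M=101.961): mol = 0.22175; Al = 0.44350, O = 0.66525.
SiO2 (M=60.083): mol = 0.66625; Si = 0.66625, O = 1.33250.
ΣO = 2.66202; factor = 12/ΣO = 4.50785.
Ca apfu = 0.66427 × 4.50785 = 2.994.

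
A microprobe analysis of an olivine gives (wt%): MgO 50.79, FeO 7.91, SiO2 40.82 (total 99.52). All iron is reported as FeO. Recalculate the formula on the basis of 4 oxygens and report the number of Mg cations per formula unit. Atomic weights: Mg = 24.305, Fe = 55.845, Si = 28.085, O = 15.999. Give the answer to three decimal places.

MgO: 50.79/40.304 = 1.26017 mol → 1.26017 mol Mg, 1.26017 mol O.
FeO: 7.91/71.844 = 0.11010 mol → 0.11010 mol Fe, 0.11010 mol O.
SiO2: 40.82/60.083 = 0.67939 mol → 0.67939 mol Si, 1.35878 mol O.
Total oxygen = 2.72905 mol. Normalization factor = 4/2.72905 = 1.46571.
Mg per 4 O = 1.26017 × 1.46571 = 1.847.

1.847 Mg apfu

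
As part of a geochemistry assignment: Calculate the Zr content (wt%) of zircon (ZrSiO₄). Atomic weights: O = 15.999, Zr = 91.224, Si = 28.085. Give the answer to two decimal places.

M(ZrSiO₄) = 183.305 g/mol.
Zr contributes 1 × 91.224 = 91.224 g per mole.
91.224/183.305 = 0.4977 → 49.77%.

49.77 wt%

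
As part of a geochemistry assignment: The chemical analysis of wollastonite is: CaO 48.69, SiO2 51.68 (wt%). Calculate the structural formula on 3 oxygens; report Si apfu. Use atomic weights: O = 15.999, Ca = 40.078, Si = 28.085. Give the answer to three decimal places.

0.997 Si apfu

CaO (M=56.077): mol = 0.86827; Ca = 0.86827, O = 0.86827.
SiO2 (M=60.083): mol = 0.86014; Si = 0.86014, O = 1.72028.
ΣO = 2.58855; factor = 3/ΣO = 1.15895.
Si apfu = 0.86014 × 1.15895 = 0.997.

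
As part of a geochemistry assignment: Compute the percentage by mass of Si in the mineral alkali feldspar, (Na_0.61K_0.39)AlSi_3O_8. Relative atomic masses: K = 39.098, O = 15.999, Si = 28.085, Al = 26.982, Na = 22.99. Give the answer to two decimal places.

31.38 weight percent

Molar mass of (Na_0.61K_0.39)AlSi_3O_8: 0.61·22.99 + 0.39·39.098 + 1·26.982 + 3·28.085 + 8·15.999 = 268.501 g/mol.
Mass of Si per formula unit: 3 × 28.085 = 84.255 g.
Weight fraction Si = 84.255 / 268.501 = 0.3138.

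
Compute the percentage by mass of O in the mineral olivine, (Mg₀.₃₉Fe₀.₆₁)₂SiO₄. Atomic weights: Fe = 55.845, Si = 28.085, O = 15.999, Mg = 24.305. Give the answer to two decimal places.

35.72 mass %

M((Mg₀.₃₉Fe₀.₆₁)₂SiO₄) = 179.170 g/mol.
O contributes 4 × 15.999 = 63.996 g per mole.
63.996/179.170 = 0.3572 → 35.72%.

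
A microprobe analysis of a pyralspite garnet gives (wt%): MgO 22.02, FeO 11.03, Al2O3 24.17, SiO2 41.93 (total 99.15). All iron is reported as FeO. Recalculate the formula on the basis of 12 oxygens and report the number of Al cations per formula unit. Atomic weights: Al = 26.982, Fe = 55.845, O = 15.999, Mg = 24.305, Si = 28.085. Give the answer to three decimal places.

MgO: 22.02/40.304 = 0.54635 mol → 0.54635 mol Mg, 0.54635 mol O.
FeO: 11.03/71.844 = 0.15353 mol → 0.15353 mol Fe, 0.15353 mol O.
Al2O3: 24.17/101.961 = 0.23705 mol → 0.47410 mol Al, 0.71115 mol O.
SiO2: 41.93/60.083 = 0.69787 mol → 0.69787 mol Si, 1.39574 mol O.
Total oxygen = 2.80677 mol. Normalization factor = 12/2.80677 = 4.27538.
Al per 12 O = 0.47410 × 4.27538 = 2.027.

2.027 Al apfu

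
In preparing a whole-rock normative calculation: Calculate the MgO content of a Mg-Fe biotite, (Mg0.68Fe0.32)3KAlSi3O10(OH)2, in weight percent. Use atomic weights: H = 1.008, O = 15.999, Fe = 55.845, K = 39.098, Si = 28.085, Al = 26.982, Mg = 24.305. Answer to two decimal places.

18.37 wt%

M((Mg0.68Fe0.32)3KAlSi3O10(OH)2) = 447.532 g/mol; M(MgO) = 40.304 g/mol.
Moles MgO per formula unit = 2.04 Mg ÷ 1 = 2.0400.
MgO fraction = (2.0400 × 40.304) / 447.532 = 82.220/447.532 = 0.1837.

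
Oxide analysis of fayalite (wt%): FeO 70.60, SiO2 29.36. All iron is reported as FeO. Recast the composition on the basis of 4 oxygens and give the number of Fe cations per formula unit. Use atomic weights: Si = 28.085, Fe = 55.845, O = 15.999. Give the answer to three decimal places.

FeO: 70.60/71.844 = 0.98268 mol → 0.98268 mol Fe, 0.98268 mol O.
SiO2: 29.36/60.083 = 0.48866 mol → 0.48866 mol Si, 0.97732 mol O.
Total oxygen = 1.96000 mol. Normalization factor = 4/1.96000 = 2.04082.
Fe per 4 O = 0.98268 × 2.04082 = 2.005.

2.005 Fe apfu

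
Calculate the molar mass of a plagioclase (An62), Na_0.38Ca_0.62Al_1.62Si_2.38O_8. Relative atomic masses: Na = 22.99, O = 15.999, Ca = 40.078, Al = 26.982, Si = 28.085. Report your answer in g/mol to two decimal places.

M = 0.38*22.99 + 0.62*40.078 + 1.62*26.982 + 2.38*28.085 + 8*15.999

272.13 g/mol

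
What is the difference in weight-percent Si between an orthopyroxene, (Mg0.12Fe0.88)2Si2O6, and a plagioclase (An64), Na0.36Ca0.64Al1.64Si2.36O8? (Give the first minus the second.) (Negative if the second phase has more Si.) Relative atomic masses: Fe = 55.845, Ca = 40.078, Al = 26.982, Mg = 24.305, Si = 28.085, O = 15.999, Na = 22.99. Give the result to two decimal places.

First mineral: 56.170 g Si in 256.284 g formula = 21.92 wt% Si.
Second mineral: 66.281 g Si in 272.449 g formula = 24.33 wt% Si.
21.92% − 24.33% gives a difference of -2.41 percentage points.

-2.41 percentage points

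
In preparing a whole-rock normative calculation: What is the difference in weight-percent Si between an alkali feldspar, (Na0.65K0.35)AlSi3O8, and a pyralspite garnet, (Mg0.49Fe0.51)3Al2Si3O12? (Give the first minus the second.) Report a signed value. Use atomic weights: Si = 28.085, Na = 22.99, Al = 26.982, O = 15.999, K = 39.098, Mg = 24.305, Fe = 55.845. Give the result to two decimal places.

M((Na0.65K0.35)AlSi3O8) = 267.857 g/mol, so wt% Si = 84.255/267.857 × 100 = 31.46%.
M((Mg0.49Fe0.51)3Al2Si3O12) = 451.378 g/mol, so wt% Si = 84.255/451.378 × 100 = 18.67%.
31.46 − 18.67 = 12.79 pp.

12.79 percentage points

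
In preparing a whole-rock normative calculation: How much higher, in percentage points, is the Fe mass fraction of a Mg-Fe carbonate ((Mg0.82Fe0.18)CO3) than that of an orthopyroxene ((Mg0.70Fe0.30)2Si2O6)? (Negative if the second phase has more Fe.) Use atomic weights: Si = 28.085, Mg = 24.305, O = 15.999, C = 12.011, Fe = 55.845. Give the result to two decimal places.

M((Mg0.82Fe0.18)CO3) = 89.990 g/mol, so wt% Fe = 10.052/89.990 × 100 = 11.17%.
M((Mg0.70Fe0.30)2Si2O6) = 219.698 g/mol, so wt% Fe = 33.507/219.698 × 100 = 15.25%.
11.17 − 15.25 = -4.08 pp.

-4.08 percentage points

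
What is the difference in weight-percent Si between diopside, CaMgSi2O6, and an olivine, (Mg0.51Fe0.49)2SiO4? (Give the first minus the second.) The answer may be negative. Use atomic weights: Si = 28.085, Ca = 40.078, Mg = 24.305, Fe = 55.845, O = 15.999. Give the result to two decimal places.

M(CaMgSi2O6) = 216.547 g/mol, so wt% Si = 56.170/216.547 × 100 = 25.94%.
M((Mg0.51Fe0.49)2SiO4) = 171.600 g/mol, so wt% Si = 28.085/171.600 × 100 = 16.37%.
25.94 − 16.37 = 9.57 pp.

9.57 percentage points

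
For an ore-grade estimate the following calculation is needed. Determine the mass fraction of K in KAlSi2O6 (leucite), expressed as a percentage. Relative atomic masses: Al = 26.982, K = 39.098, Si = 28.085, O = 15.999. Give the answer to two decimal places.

M(KAlSi2O6) = 218.244 g/mol.
K contributes 1 × 39.098 = 39.098 g per mole.
39.098/218.244 = 0.1791 → 17.91%.

17.91 mass %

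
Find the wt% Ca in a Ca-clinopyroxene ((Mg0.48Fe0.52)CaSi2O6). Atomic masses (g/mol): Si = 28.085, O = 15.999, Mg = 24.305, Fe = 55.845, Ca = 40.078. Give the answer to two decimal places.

17.20 wt%

Formula mass = 0.48·24.305 + 0.52·55.845 + 1·40.078 + 2·28.085 + 6·15.999 = 232.948 g/mol, of which 40.078 g is Ca.
So Ca makes up 40.078/232.948 = 0.1720 of the mass, i.e. 17.20%.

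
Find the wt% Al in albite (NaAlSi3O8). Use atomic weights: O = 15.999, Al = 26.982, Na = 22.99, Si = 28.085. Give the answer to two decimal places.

10.29 mass %

Formula mass = 1×22.99 + 1×26.982 + 3×28.085 + 8×15.999 = 262.219 g/mol, of which 26.982 g is Al.
So Al makes up 26.982/262.219 = 0.1029 of the mass, i.e. 10.29%.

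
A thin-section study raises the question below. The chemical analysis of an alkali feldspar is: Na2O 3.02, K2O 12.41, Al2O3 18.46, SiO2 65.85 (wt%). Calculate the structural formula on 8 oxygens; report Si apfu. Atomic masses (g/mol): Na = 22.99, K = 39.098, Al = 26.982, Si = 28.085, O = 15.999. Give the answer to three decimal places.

3.007 Si apfu

3.02 wt% Na2O ÷ 61.979 g/mol = 0.04873 mol, giving 0.09746 Na and 0.04873 O.
12.41 wt% K2O ÷ 94.195 g/mol = 0.13175 mol, giving 0.26350 K and 0.13175 O.
18.46 wt% Al2O3 ÷ 101.961 g/mol = 0.18105 mol, giving 0.36210 Al and 0.54315 O.
65.85 wt% SiO2 ÷ 60.083 g/mol = 1.09598 mol, giving 1.09598 Si and 2.19196 O.
Oxygen sums to 2.91559; scaling by 8/2.91559 = 2.74387 puts the formula on 8 O.
Si: 1.09598 × 2.74387 = 3.007 atoms per formula unit.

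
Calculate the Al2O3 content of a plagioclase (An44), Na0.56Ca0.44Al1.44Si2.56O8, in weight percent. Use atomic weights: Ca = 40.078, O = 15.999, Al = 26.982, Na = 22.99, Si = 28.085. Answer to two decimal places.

M(Na0.56Ca0.44Al1.44Si2.56O8) = 269.252 g/mol; M(Al2O3) = 101.961 g/mol.
Moles Al2O3 per formula unit = 1.44 Al ÷ 2 = 0.7200.
Al2O3 fraction = (0.7200 × 101.961) / 269.252 = 73.412/269.252 = 0.2727.

27.27 wt%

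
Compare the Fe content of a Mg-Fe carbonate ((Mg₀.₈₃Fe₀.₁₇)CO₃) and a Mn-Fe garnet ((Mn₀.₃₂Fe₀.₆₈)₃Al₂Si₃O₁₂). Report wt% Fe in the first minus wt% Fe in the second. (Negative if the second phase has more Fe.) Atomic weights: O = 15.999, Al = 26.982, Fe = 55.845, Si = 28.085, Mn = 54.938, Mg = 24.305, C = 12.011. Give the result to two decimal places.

First mineral: 9.494 g Fe in 89.675 g formula = 10.59 wt% Fe.
Second mineral: 113.924 g Fe in 496.871 g formula = 22.93 wt% Fe.
10.59% − 22.93% gives a difference of -12.34 percentage points.

-12.34 percentage points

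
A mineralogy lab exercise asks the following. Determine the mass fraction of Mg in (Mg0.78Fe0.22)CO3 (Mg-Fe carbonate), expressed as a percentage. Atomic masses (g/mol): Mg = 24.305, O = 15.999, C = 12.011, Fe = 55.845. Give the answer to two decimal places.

Molar mass of (Mg0.78Fe0.22)CO3: 0.78*24.305 + 0.22*55.845 + 1*12.011 + 3*15.999 = 91.252 g/mol.
Mass of Mg per formula unit: 0.78 × 24.305 = 18.958 g.
Weight fraction Mg = 18.958 / 91.252 = 0.2078.

20.78 wt%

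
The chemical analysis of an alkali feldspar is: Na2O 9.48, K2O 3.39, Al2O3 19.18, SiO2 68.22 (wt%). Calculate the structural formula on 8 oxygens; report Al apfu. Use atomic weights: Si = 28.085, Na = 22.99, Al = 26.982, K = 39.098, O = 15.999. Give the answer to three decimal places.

9.48 wt% Na2O ÷ 61.979 g/mol = 0.15296 mol, giving 0.30592 Na and 0.15296 O.
3.39 wt% K2O ÷ 94.195 g/mol = 0.03599 mol, giving 0.07198 K and 0.03599 O.
19.18 wt% Al2O3 ÷ 101.961 g/mol = 0.18811 mol, giving 0.37622 Al and 0.56433 O.
68.22 wt% SiO2 ÷ 60.083 g/mol = 1.13543 mol, giving 1.13543 Si and 2.27086 O.
Oxygen sums to 3.02414; scaling by 8/3.02414 = 2.64538 puts the formula on 8 O.
Al: 0.37622 × 2.64538 = 0.995 atoms per formula unit.

0.995 Al apfu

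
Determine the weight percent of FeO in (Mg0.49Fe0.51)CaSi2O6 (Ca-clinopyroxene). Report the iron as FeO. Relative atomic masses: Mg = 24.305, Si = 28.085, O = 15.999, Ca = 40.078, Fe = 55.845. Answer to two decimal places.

Formula mass = 232.632 g/mol.
0.51 Fe → 0.5100 mol FeO per formula unit; M(FeO) = 71.844, so FeO mass = 36.640 g.
36.640/232.632 × 100 = 15.75 wt%.

15.75 wt%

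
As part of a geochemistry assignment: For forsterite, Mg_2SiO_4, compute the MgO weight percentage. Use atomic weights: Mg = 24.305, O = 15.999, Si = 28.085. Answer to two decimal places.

M(Mg_2SiO_4) = 140.691 g/mol; M(MgO) = 40.304 g/mol.
Moles MgO per formula unit = 2 Mg ÷ 1 = 2.0000.
MgO fraction = (2.0000 × 40.304) / 140.691 = 80.608/140.691 = 0.5729.

57.29 wt%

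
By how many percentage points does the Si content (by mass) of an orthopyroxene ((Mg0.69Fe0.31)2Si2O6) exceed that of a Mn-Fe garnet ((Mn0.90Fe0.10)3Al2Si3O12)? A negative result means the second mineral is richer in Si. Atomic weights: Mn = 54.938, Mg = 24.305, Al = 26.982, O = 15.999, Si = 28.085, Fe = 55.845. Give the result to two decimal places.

First mineral: 56.170 g Si in 220.329 g formula = 25.49 wt% Si.
Second mineral: 84.255 g Si in 495.293 g formula = 17.01 wt% Si.
25.49% − 17.01% gives a difference of 8.48 percentage points.

8.48 percentage points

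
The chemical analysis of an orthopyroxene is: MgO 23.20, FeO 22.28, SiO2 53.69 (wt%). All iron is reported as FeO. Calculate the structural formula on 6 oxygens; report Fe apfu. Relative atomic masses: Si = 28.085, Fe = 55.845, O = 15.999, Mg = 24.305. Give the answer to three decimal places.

MgO (M=40.304): mol = 0.57563; Mg = 0.57563, O = 0.57563.
FeO (M=71.844): mol = 0.31012; Fe = 0.31012, O = 0.31012.
SiO2 (M=60.083): mol = 0.89360; Si = 0.89360, O = 1.78720.
ΣO = 2.67295; factor = 6/ΣO = 2.24471.
Fe apfu = 0.31012 × 2.24471 = 0.696.

0.696 Fe apfu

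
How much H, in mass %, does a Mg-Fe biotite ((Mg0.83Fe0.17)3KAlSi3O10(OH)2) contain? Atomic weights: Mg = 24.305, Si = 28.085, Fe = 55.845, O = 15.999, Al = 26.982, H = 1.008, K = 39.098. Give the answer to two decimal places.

Molar mass of (Mg0.83Fe0.17)3KAlSi3O10(OH)2: 2.49*24.305 + 0.51*55.845 + 1*39.098 + 1*26.982 + 3*28.085 + 12*15.999 + 2*1.008 = 433.339 g/mol.
Mass of H per formula unit: 2 × 1.008 = 2.016 g.
Weight fraction H = 2.016 / 433.339 = 0.0047.

0.47 mass %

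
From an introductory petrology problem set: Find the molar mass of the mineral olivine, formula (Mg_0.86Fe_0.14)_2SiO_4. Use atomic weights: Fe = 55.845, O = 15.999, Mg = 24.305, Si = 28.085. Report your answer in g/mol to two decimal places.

Mg: 1.72 × 24.305 = 41.8046
Fe: 0.28 × 55.845 = 15.6366
Si: 1 × 28.085 = 28.0850
O: 4 × 15.999 = 63.9960
Summing the contributions gives the formula mass.

149.52 g/mol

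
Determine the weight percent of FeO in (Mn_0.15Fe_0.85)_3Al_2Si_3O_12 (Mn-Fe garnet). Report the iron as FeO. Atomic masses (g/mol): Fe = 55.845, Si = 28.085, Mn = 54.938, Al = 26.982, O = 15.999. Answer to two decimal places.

Molar mass of (Mn_0.15Fe_0.85)_3Al_2Si_3O_12 = 0.45·54.938 + 2.55·55.845 + 2·26.982 + 3·28.085 + 12·15.999 = 497.334 g/mol.
Each formula unit contains 2.55 Fe, equivalent to 2.55/1 = 2.5500 mol FeO.
M(FeO) = 1×55.845 + 1×15.999 = 71.844 g/mol.
Mass of FeO per formula unit = 2.5500 × 71.844 = 183.202 g.
FeO wt% = 183.202 / 497.334 × 100 = 36.84%.

36.84 wt%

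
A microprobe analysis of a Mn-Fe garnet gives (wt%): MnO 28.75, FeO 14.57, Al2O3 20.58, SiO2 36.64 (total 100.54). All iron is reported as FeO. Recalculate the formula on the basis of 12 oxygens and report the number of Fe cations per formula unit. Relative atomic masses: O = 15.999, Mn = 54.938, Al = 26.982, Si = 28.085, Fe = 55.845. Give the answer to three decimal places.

1.000 Fe apfu

28.75 wt% MnO ÷ 70.937 g/mol = 0.40529 mol, giving 0.40529 Mn and 0.40529 O.
14.57 wt% FeO ÷ 71.844 g/mol = 0.20280 mol, giving 0.20280 Fe and 0.20280 O.
20.58 wt% Al2O3 ÷ 101.961 g/mol = 0.20184 mol, giving 0.40368 Al and 0.60552 O.
36.64 wt% SiO2 ÷ 60.083 g/mol = 0.60982 mol, giving 0.60982 Si and 1.21964 O.
Oxygen sums to 2.43325; scaling by 12/2.43325 = 4.93168 puts the formula on 12 O.
Fe: 0.20280 × 4.93168 = 1.000 atoms per formula unit.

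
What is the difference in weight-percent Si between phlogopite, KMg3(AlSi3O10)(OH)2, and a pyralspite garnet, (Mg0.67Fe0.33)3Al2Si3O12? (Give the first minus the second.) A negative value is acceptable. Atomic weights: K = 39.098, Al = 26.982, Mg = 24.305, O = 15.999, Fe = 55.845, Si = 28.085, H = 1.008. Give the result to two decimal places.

0.79 percentage points

M(KMg3(AlSi3O10)(OH)2) = 417.254 g/mol, so wt% Si = 84.255/417.254 × 100 = 20.19%.
M((Mg0.67Fe0.33)3Al2Si3O12) = 434.347 g/mol, so wt% Si = 84.255/434.347 × 100 = 19.40%.
20.19 − 19.40 = 0.79 pp.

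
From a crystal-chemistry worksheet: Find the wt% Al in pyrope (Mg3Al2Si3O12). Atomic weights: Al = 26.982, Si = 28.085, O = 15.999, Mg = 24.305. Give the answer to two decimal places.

13.39 weight percent

Formula mass = 3×24.305 + 2×26.982 + 3×28.085 + 12×15.999 = 403.122 g/mol, of which 53.964 g is Al.
So Al makes up 53.964/403.122 = 0.1339 of the mass, i.e. 13.39%.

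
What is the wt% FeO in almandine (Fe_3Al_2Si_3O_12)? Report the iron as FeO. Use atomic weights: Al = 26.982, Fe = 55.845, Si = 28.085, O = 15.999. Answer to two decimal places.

43.30 wt%

Molar mass of Fe_3Al_2Si_3O_12 = 3·55.845 + 2·26.982 + 3·28.085 + 12·15.999 = 497.742 g/mol.
Each formula unit contains 3 Fe, equivalent to 3/1 = 3.0000 mol FeO.
M(FeO) = 1×55.845 + 1×15.999 = 71.844 g/mol.
Mass of FeO per formula unit = 3.0000 × 71.844 = 215.532 g.
FeO wt% = 215.532 / 497.742 × 100 = 43.30%.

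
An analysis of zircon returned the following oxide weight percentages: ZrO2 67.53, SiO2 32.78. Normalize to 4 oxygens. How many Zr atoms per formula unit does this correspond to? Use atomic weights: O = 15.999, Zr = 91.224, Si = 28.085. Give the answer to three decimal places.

1.002 Zr apfu

67.53 wt% ZrO2 ÷ 123.222 g/mol = 0.54804 mol, giving 0.54804 Zr and 1.09608 O.
32.78 wt% SiO2 ÷ 60.083 g/mol = 0.54558 mol, giving 0.54558 Si and 1.09116 O.
Oxygen sums to 2.18724; scaling by 4/2.18724 = 1.82879 puts the formula on 4 O.
Zr: 0.54804 × 1.82879 = 1.002 atoms per formula unit.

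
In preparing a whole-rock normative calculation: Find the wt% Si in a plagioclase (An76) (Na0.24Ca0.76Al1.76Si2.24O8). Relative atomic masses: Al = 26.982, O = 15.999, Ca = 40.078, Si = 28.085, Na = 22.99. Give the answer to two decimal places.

22.93 weight percent

Molar mass of Na0.24Ca0.76Al1.76Si2.24O8: 0.24·22.99 + 0.76·40.078 + 1.76·26.982 + 2.24·28.085 + 8·15.999 = 274.368 g/mol.
Mass of Si per formula unit: 2.24 × 28.085 = 62.910 g.
Weight fraction Si = 62.910 / 274.368 = 0.2293.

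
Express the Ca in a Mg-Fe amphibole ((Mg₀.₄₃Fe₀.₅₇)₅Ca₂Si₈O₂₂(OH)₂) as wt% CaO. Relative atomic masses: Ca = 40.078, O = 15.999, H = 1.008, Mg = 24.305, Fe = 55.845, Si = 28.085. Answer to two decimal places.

Formula mass = 902.242 g/mol.
2 Ca → 2.0000 mol CaO per formula unit; M(CaO) = 56.077, so CaO mass = 112.154 g.
112.154/902.242 × 100 = 12.43 wt%.

12.43 wt%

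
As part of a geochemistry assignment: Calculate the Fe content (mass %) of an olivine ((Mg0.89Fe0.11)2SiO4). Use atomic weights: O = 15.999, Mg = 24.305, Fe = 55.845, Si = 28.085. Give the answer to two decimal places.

8.32 mass %

M((Mg0.89Fe0.11)2SiO4) = 147.630 g/mol.
Fe contributes 0.22 × 55.845 = 12.286 g per mole.
12.286/147.630 = 0.0832 → 8.32%.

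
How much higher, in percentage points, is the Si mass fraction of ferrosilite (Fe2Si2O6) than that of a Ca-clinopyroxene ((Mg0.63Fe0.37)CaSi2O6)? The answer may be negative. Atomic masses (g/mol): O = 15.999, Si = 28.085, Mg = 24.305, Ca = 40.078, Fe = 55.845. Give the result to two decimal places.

First mineral: 56.170 g Si in 263.854 g formula = 21.29 wt% Si.
Second mineral: 56.170 g Si in 228.217 g formula = 24.61 wt% Si.
21.29% − 24.61% gives a difference of -3.32 percentage points.

-3.32 percentage points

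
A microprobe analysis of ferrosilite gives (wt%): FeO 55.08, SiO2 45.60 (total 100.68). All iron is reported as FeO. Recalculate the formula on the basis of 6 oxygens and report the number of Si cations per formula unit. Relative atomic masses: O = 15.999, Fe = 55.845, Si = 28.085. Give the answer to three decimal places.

1.993 Si apfu

FeO: 55.08/71.844 = 0.76666 mol → 0.76666 mol Fe, 0.76666 mol O.
SiO2: 45.60/60.083 = 0.75895 mol → 0.75895 mol Si, 1.51790 mol O.
Total oxygen = 2.28456 mol. Normalization factor = 6/2.28456 = 2.62633.
Si per 6 O = 0.75895 × 2.62633 = 1.993.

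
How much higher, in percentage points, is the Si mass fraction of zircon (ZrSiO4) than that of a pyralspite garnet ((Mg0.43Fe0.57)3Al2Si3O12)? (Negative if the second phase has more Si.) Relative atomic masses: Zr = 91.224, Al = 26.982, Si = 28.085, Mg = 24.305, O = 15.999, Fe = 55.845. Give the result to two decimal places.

M(ZrSiO4) = 183.305 g/mol, so wt% Si = 28.085/183.305 × 100 = 15.32%.
M((Mg0.43Fe0.57)3Al2Si3O12) = 457.055 g/mol, so wt% Si = 84.255/457.055 × 100 = 18.43%.
15.32 − 18.43 = -3.11 pp.

-3.11 percentage points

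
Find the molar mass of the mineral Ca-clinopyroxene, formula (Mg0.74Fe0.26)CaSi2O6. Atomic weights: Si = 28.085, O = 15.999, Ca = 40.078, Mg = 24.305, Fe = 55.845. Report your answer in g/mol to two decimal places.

Mg: 0.74 × 24.305 = 17.9857
Fe: 0.26 × 55.845 = 14.5197
Ca: 1 × 40.078 = 40.0780
Si: 2 × 28.085 = 56.1700
O: 6 × 15.999 = 95.9940
Summing the contributions gives the formula mass.

224.75 g/mol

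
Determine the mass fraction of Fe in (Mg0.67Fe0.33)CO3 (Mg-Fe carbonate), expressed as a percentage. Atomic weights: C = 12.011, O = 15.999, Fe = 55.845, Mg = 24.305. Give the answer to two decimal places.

M((Mg0.67Fe0.33)CO3) = 94.721 g/mol.
Fe contributes 0.33 × 55.845 = 18.429 g per mole.
18.429/94.721 = 0.1946 → 19.46%.

19.46 mass %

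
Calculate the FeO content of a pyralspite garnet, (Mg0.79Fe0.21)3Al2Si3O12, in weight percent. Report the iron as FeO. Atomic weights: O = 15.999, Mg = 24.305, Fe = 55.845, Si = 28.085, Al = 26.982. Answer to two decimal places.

Formula mass = 422.992 g/mol.
0.63 Fe → 0.6300 mol FeO per formula unit; M(FeO) = 71.844, so FeO mass = 45.262 g.
45.262/422.992 × 100 = 10.70 wt%.

10.70 wt%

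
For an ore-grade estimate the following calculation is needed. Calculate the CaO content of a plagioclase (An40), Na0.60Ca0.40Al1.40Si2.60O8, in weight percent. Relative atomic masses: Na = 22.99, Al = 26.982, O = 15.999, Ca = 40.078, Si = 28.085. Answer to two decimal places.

Molar mass of Na0.60Ca0.40Al1.40Si2.60O8 = 0.60·22.99 + 0.40·40.078 + 1.40·26.982 + 2.60·28.085 + 8·15.999 = 268.613 g/mol.
Each formula unit contains 0.40 Ca, equivalent to 0.40/1 = 0.4000 mol CaO.
M(CaO) = 1×40.078 + 1×15.999 = 56.077 g/mol.
Mass of CaO per formula unit = 0.4000 × 56.077 = 22.431 g.
CaO wt% = 22.431 / 268.613 × 100 = 8.35%.

8.35 wt%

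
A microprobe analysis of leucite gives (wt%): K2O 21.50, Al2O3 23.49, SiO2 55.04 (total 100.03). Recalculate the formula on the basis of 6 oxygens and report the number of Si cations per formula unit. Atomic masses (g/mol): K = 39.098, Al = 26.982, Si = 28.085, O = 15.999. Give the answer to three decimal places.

1.998 Si apfu

21.50 wt% K2O ÷ 94.195 g/mol = 0.22825 mol, giving 0.45650 K and 0.22825 O.
23.49 wt% Al2O3 ÷ 101.961 g/mol = 0.23038 mol, giving 0.46076 Al and 0.69114 O.
55.04 wt% SiO2 ÷ 60.083 g/mol = 0.91607 mol, giving 0.91607 Si and 1.83214 O.
Oxygen sums to 2.75153; scaling by 6/2.75153 = 2.18060 puts the formula on 6 O.
Si: 0.91607 × 2.18060 = 1.998 atoms per formula unit.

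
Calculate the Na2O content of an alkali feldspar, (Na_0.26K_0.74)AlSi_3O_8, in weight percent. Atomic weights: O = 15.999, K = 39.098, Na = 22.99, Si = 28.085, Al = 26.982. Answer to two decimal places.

2.94 wt%

Formula mass = 274.139 g/mol.
0.26 Na → 0.1300 mol Na2O per formula unit; M(Na2O) = 61.979, so Na2O mass = 8.057 g.
8.057/274.139 × 100 = 2.94 wt%.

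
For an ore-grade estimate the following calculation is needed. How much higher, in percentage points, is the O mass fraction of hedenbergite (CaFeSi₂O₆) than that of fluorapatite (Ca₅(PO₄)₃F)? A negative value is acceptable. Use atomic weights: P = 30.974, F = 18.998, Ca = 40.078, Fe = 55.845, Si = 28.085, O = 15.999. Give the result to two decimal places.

O in CaFeSi₂O₆: molar mass 248.087 g/mol; 6×15.999 = 95.994 g → 38.69 wt%.
O in Ca₅(PO₄)₃F: molar mass 504.298 g/mol; 12×15.999 = 191.988 g → 38.07 wt%.
Difference = 38.69 − 38.07 = 0.62 percentage points.

0.62 percentage points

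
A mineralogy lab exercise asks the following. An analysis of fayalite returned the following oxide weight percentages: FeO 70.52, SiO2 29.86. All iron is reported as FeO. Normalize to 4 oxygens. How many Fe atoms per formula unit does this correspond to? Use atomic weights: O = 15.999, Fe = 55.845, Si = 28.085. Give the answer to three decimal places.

1.987 Fe apfu

70.52 wt% FeO ÷ 71.844 g/mol = 0.98157 mol, giving 0.98157 Fe and 0.98157 O.
29.86 wt% SiO2 ÷ 60.083 g/mol = 0.49698 mol, giving 0.49698 Si and 0.99396 O.
Oxygen sums to 1.97553; scaling by 4/1.97553 = 2.02477 puts the formula on 4 O.
Fe: 0.98157 × 2.02477 = 1.987 atoms per formula unit.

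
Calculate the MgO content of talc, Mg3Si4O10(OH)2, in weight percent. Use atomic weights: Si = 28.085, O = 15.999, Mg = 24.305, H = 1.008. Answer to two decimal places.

Formula mass = 379.259 g/mol.
3 Mg → 3.0000 mol MgO per formula unit; M(MgO) = 40.304, so MgO mass = 120.912 g.
120.912/379.259 × 100 = 31.88 wt%.

31.88 wt%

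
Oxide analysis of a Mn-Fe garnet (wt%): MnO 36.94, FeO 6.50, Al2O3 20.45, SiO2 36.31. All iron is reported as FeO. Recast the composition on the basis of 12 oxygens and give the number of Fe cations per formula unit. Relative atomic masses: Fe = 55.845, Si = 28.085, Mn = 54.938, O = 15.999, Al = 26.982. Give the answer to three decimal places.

MnO: 36.94/70.937 = 0.52074 mol → 0.52074 mol Mn, 0.52074 mol O.
FeO: 6.50/71.844 = 0.09047 mol → 0.09047 mol Fe, 0.09047 mol O.
Al2O3: 20.45/101.961 = 0.20057 mol → 0.40114 mol Al, 0.60171 mol O.
SiO2: 36.31/60.083 = 0.60433 mol → 0.60433 mol Si, 1.20866 mol O.
Total oxygen = 2.42158 mol. Normalization factor = 12/2.42158 = 4.95544.
Fe per 12 O = 0.09047 × 4.95544 = 0.448.

0.448 Fe apfu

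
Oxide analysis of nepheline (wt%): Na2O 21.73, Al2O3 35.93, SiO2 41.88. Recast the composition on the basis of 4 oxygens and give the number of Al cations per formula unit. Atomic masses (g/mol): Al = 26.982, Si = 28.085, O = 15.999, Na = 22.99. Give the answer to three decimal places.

Na2O (M=61.979): mol = 0.35060; Na = 0.70120, O = 0.35060.
Al2O3 (M=101.961): mol = 0.35239; Al = 0.70478, O = 1.05717.
SiO2 (M=60.083): mol = 0.69704; Si = 0.69704, O = 1.39408.
ΣO = 2.80185; factor = 4/ΣO = 1.42763.
Al apfu = 0.70478 × 1.42763 = 1.006.

1.006 Al apfu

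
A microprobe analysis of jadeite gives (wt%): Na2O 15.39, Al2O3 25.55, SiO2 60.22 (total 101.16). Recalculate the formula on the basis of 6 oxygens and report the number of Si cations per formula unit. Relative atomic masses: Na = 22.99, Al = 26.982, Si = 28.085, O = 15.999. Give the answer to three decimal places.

2.001 Si apfu

Na2O: 15.39/61.979 = 0.24831 mol → 0.49662 mol Na, 0.24831 mol O.
Al2O3: 25.55/101.961 = 0.25059 mol → 0.50118 mol Al, 0.75177 mol O.
SiO2: 60.22/60.083 = 1.00228 mol → 1.00228 mol Si, 2.00456 mol O.
Total oxygen = 3.00464 mol. Normalization factor = 6/3.00464 = 1.99691.
Si per 6 O = 1.00228 × 1.99691 = 2.001.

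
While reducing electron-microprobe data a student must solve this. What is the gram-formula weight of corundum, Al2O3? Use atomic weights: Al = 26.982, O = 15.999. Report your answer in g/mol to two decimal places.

101.96 g/mol

The formula mass is the sum 2×26.982 + 3×15.999.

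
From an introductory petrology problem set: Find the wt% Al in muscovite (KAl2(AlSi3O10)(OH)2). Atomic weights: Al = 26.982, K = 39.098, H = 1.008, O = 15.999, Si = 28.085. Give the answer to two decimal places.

Formula mass = 1×39.098 + 3×26.982 + 3×28.085 + 12×15.999 + 2×1.008 = 398.303 g/mol, of which 80.946 g is Al.
So Al makes up 80.946/398.303 = 0.2032 of the mass, i.e. 20.32%.

20.32 mass %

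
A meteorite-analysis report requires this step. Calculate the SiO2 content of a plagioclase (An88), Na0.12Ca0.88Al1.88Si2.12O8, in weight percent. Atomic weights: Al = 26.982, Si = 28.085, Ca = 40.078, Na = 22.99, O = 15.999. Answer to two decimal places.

Molar mass of Na0.12Ca0.88Al1.88Si2.12O8 = 0.12*22.99 + 0.88*40.078 + 1.88*26.982 + 2.12*28.085 + 8*15.999 = 276.286 g/mol.
Each formula unit contains 2.12 Si, equivalent to 2.12/1 = 2.1200 mol SiO2.
M(SiO2) = 1×28.085 + 2×15.999 = 60.083 g/mol.
Mass of SiO2 per formula unit = 2.1200 × 60.083 = 127.376 g.
SiO2 wt% = 127.376 / 276.286 × 100 = 46.10%.

46.10 wt%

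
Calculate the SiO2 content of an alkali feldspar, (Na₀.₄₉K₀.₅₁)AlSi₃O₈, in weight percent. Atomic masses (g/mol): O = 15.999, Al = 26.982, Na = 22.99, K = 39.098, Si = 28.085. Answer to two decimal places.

Formula mass = 270.434 g/mol.
3 Si → 3.0000 mol SiO2 per formula unit; M(SiO2) = 60.083, so SiO2 mass = 180.249 g.
180.249/270.434 × 100 = 66.65 wt%.

66.65 wt%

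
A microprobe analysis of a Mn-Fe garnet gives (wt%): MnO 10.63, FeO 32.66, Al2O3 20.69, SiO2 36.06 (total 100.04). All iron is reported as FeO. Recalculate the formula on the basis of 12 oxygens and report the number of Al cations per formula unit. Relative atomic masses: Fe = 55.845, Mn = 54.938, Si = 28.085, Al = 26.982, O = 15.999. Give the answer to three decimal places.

2.018 Al apfu

MnO: 10.63/70.937 = 0.14985 mol → 0.14985 mol Mn, 0.14985 mol O.
FeO: 32.66/71.844 = 0.45460 mol → 0.45460 mol Fe, 0.45460 mol O.
Al2O3: 20.69/101.961 = 0.20292 mol → 0.40584 mol Al, 0.60876 mol O.
SiO2: 36.06/60.083 = 0.60017 mol → 0.60017 mol Si, 1.20034 mol O.
Total oxygen = 2.41355 mol. Normalization factor = 12/2.41355 = 4.97193.
Al per 12 O = 0.40584 × 4.97193 = 2.018.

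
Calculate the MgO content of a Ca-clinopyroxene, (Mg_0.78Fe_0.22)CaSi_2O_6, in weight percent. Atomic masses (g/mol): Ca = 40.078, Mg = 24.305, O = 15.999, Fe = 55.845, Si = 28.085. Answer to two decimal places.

14.07 wt%

Molar mass of (Mg_0.78Fe_0.22)CaSi_2O_6 = 0.78·24.305 + 0.22·55.845 + 1·40.078 + 2·28.085 + 6·15.999 = 223.486 g/mol.
Each formula unit contains 0.78 Mg, equivalent to 0.78/1 = 0.7800 mol MgO.
M(MgO) = 1×24.305 + 1×15.999 = 40.304 g/mol.
Mass of MgO per formula unit = 0.7800 × 40.304 = 31.437 g.
MgO wt% = 31.437 / 223.486 × 100 = 14.07%.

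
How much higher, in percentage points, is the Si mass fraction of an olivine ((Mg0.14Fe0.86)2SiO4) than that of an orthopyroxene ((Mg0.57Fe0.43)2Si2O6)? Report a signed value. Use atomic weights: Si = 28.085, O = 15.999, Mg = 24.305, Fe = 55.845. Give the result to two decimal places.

Si in (Mg0.14Fe0.86)2SiO4: molar mass 194.940 g/mol; 1×28.085 = 28.085 g → 14.41 wt%.
Si in (Mg0.57Fe0.43)2Si2O6: molar mass 227.898 g/mol; 2×28.085 = 56.170 g → 24.65 wt%.
Difference = 14.41 − 24.65 = -10.24 percentage points.

-10.24 percentage points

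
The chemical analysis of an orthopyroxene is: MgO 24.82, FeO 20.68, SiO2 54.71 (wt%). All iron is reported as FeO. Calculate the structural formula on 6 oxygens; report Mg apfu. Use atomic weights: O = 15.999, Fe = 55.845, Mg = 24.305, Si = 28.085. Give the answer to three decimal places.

1.356 Mg apfu

MgO: 24.82/40.304 = 0.61582 mol → 0.61582 mol Mg, 0.61582 mol O.
FeO: 20.68/71.844 = 0.28785 mol → 0.28785 mol Fe, 0.28785 mol O.
SiO2: 54.71/60.083 = 0.91057 mol → 0.91057 mol Si, 1.82114 mol O.
Total oxygen = 2.72481 mol. Normalization factor = 6/2.72481 = 2.20199.
Mg per 6 O = 0.61582 × 2.20199 = 1.356.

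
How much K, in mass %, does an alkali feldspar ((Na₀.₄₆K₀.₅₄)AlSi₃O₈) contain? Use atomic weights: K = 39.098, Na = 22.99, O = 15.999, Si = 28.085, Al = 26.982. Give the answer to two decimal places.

7.79 mass %

M((Na₀.₄₆K₀.₅₄)AlSi₃O₈) = 270.917 g/mol.
K contributes 0.54 × 39.098 = 21.113 g per mole.
21.113/270.917 = 0.0779 → 7.79%.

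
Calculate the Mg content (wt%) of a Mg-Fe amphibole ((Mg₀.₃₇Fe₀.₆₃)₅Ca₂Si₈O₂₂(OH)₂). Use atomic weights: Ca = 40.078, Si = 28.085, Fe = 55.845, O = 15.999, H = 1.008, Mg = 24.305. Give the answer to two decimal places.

Formula mass = 1.85×24.305 + 3.15×55.845 + 2×40.078 + 8×28.085 + 24×15.999 + 2×1.008 = 911.704 g/mol, of which 44.964 g is Mg.
So Mg makes up 44.964/911.704 = 0.0493 of the mass, i.e. 4.93%.

4.93 wt%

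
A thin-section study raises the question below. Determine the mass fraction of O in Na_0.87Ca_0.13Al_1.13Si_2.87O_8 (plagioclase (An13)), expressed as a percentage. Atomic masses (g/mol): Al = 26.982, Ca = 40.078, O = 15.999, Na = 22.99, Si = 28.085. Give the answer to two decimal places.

Molar mass of Na_0.87Ca_0.13Al_1.13Si_2.87O_8: 0.87·22.99 + 0.13·40.078 + 1.13·26.982 + 2.87·28.085 + 8·15.999 = 264.297 g/mol.
Mass of O per formula unit: 8 × 15.999 = 127.992 g.
Weight fraction O = 127.992 / 264.297 = 0.4843.

48.43 mass %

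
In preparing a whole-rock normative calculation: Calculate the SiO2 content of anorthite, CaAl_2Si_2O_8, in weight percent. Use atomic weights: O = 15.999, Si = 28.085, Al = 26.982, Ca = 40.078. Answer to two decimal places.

43.19 wt%

M(CaAl_2Si_2O_8) = 278.204 g/mol; M(SiO2) = 60.083 g/mol.
Moles SiO2 per formula unit = 2 Si ÷ 1 = 2.0000.
SiO2 fraction = (2.0000 × 60.083) / 278.204 = 120.166/278.204 = 0.4319.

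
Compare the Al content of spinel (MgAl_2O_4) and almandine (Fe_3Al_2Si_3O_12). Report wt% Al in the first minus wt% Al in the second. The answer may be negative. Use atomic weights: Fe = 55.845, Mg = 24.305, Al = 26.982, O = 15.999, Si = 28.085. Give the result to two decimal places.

Al in MgAl_2O_4: molar mass 142.265 g/mol; 2×26.982 = 53.964 g → 37.93 wt%.
Al in Fe_3Al_2Si_3O_12: molar mass 497.742 g/mol; 2×26.982 = 53.964 g → 10.84 wt%.
Difference = 37.93 − 10.84 = 27.09 percentage points.

27.09 percentage points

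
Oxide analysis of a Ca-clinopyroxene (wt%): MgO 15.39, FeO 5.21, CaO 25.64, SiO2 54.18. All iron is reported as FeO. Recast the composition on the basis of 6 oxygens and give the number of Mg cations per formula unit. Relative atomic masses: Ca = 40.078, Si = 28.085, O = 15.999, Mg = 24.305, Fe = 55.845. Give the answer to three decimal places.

MgO (M=40.304): mol = 0.38185; Mg = 0.38185, O = 0.38185.
FeO (M=71.844): mol = 0.07252; Fe = 0.07252, O = 0.07252.
CaO (M=56.077): mol = 0.45723; Ca = 0.45723, O = 0.45723.
SiO2 (M=60.083): mol = 0.90175; Si = 0.90175, O = 1.80350.
ΣO = 2.71510; factor = 6/ΣO = 2.20986.
Mg apfu = 0.38185 × 2.20986 = 0.844.

0.844 Mg apfu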